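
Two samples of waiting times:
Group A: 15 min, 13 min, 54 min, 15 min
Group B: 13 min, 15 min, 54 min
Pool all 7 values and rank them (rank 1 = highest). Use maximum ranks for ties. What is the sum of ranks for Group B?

14

Sorted (descending): 54, 54, 15, 15, 15, 13, 13
The 2 values of 54 occupy positions 1–2 → each gets rank 2.
The 3 values of 15 occupy positions 3–5 → each gets rank 5.
The 2 values of 13 occupy positions 6–7 → each gets rank 7.
Group B values → pooled ranks: 13→7, 15→5, 54→2
Rank sum = 7 + 5 + 2 = 14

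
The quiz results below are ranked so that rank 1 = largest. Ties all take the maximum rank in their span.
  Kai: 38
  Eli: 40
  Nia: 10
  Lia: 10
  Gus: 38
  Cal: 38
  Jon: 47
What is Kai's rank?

5

Sorted (descending): 47, 40, 38, 38, 38, 10, 10
The 3 values of 38 occupy positions 3–5 → each gets rank 5.
The 2 values of 10 occupy positions 6–7 → each gets rank 7.
Kai has value 38 → rank 5.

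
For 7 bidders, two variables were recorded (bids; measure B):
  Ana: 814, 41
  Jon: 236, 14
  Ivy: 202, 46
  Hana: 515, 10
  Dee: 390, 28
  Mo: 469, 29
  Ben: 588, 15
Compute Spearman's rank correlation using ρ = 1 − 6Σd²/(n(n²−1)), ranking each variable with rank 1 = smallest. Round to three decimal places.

Ranks of variable 1: 7, 2, 1, 5, 3, 4, 6
Ranks of variable 2: 6, 2, 7, 1, 4, 5, 3
d = r₁ − r₂: 1, 0, -6, 4, -1, -1, 3
d²: 1, 0, 36, 16, 1, 1, 9; Σd² = 64
ρ = 1 − 6·64/(7·48) = 1 − 384/336 = -0.143

-0.143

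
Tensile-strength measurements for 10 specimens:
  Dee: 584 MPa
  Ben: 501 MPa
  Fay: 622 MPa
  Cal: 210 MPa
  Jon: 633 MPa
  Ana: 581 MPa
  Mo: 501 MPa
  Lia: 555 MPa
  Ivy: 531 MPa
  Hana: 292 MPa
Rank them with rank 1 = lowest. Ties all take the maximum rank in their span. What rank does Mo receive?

Sorted (ascending): 210, 292, 501, 501, 531, 555, 581, 584, 622, 633
The 2 values of 501 occupy positions 3–4 → each gets rank 4.
Mo has value 501 MPa → rank 4.

4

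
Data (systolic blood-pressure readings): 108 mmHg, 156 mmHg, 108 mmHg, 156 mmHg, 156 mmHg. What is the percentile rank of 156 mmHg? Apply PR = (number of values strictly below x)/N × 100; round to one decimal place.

40.0

N = 5.
Strictly below 156: 2. Equal to 156: 3.
PR = 2/5 × 100 = 40.0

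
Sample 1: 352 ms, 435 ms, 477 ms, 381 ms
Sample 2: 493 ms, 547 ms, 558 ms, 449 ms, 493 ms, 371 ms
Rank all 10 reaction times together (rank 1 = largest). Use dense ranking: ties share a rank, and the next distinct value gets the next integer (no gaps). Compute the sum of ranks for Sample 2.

22

Sorted (descending): 558, 547, 493, 493, 477, 449, 435, 381, 371, 352
The 2 values of 493 share dense rank 3.
Remaining distinct values take the next consecutive integers.
Sample 2 values → pooled ranks: 493→3, 547→2, 558→1, 449→5, 493→3, 371→8
Rank sum = 3 + 2 + 1 + 5 + 3 + 8 = 22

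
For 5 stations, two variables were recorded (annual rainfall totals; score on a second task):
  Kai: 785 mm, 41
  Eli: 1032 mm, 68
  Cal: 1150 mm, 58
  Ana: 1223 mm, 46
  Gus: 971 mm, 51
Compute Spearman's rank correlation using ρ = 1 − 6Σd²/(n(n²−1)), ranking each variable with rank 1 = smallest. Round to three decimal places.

0.300

Ranks of variable 1: 1, 3, 4, 5, 2
Ranks of variable 2: 1, 5, 4, 2, 3
d = r₁ − r₂: 0, -2, 0, 3, -1
d²: 0, 4, 0, 9, 1; Σd² = 14
ρ = 1 − 6·14/(5·24) = 1 − 84/120 = 0.300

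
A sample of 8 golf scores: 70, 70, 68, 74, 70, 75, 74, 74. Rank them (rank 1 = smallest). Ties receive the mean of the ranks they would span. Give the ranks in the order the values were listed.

Sorted (ascending): 68, 70, 70, 70, 74, 74, 74, 75
The 3 values of 70 occupy positions 2–4 → average rank 3.
The 3 values of 74 occupy positions 5–7 → average rank 6.

3, 3, 1, 6, 3, 8, 6, 6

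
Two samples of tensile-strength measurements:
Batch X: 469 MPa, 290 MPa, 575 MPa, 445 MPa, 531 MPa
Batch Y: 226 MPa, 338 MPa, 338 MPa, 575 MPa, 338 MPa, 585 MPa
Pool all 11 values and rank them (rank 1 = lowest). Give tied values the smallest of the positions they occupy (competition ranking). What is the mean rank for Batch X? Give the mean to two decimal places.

6.40

Sorted (ascending): 226, 290, 338, 338, 338, 445, 469, 531, 575, 575, 585
The 3 values of 338 occupy positions 3–5 → each gets rank 3.
The 2 values of 575 occupy positions 9–10 → each gets rank 9.
Batch X values → pooled ranks: 469→7, 290→2, 575→9, 445→6, 531→8
Mean rank = (7 + 2 + 9 + 6 + 8) / 5 = 6.40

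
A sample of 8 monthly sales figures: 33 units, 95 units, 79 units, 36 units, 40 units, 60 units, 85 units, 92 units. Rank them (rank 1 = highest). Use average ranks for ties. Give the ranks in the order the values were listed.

Sorted (descending): 95, 92, 85, 79, 60, 40, 36, 33
No ties — each value takes its position as its rank.

8, 1, 4, 7, 6, 5, 3, 2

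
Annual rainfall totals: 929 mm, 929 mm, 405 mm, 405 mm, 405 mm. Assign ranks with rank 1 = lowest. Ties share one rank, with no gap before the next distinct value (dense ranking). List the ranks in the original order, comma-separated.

2, 2, 1, 1, 1

Sorted (ascending): 405, 405, 405, 929, 929
The 3 values of 405 share dense rank 1.
The 2 values of 929 share dense rank 2.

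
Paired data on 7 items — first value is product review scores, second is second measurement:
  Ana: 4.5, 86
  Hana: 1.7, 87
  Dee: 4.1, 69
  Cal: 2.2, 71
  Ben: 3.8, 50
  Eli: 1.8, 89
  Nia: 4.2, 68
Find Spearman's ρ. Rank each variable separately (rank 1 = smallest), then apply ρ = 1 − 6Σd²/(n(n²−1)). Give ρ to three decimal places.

-0.500

Ranks of variable 1: 7, 1, 5, 3, 4, 2, 6
Ranks of variable 2: 5, 6, 3, 4, 1, 7, 2
d = r₁ − r₂: 2, -5, 2, -1, 3, -5, 4
d²: 4, 25, 4, 1, 9, 25, 16; Σd² = 84
ρ = 1 − 6·84/(7·48) = 1 − 504/336 = -0.500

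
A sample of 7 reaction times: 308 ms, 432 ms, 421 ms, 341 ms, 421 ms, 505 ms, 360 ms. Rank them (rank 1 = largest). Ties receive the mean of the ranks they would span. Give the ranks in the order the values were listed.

Sorted (descending): 505, 432, 421, 421, 360, 341, 308
The 2 values of 421 occupy positions 3–4 → average rank (3+4)/2 = 3.5.

7, 2, 3.5, 6, 3.5, 1, 5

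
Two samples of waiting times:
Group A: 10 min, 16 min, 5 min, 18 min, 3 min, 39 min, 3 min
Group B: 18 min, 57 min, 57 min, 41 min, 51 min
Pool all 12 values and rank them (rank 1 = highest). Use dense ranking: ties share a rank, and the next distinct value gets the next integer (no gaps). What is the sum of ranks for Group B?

12

Sorted (descending): 57, 57, 51, 41, 39, 18, 18, 16, 10, 5, 3, 3
The 2 values of 57 share dense rank 1.
The 2 values of 18 share dense rank 5.
The 2 values of 3 share dense rank 9.
Remaining distinct values take the next consecutive integers.
Group B values → pooled ranks: 18→5, 57→1, 57→1, 41→3, 51→2
Rank sum = 5 + 1 + 1 + 3 + 2 = 12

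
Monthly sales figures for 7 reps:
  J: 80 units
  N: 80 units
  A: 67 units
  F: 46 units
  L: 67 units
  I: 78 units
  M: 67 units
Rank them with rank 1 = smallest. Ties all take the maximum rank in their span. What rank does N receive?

7

Sorted (ascending): 46, 67, 67, 67, 78, 80, 80
The 3 values of 67 occupy positions 2–4 → each gets rank 4.
The 2 values of 80 occupy positions 6–7 → each gets rank 7.
N has value 80 units → rank 7.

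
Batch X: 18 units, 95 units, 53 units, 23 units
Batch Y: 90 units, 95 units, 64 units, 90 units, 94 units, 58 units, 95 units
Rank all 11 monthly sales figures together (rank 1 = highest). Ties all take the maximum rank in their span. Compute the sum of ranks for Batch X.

Sorted (descending): 95, 95, 95, 94, 90, 90, 64, 58, 53, 23, 18
The 3 values of 95 occupy positions 1–3 → each gets rank 3.
The 2 values of 90 occupy positions 5–6 → each gets rank 6.
Batch X values → pooled ranks: 18→11, 95→3, 53→9, 23→10
Rank sum = 11 + 3 + 9 + 10 = 33

33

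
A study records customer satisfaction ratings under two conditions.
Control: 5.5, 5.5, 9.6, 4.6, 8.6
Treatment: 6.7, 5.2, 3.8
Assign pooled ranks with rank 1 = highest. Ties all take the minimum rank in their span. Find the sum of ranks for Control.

18

Sorted (descending): 9.6, 8.6, 6.7, 5.5, 5.5, 5.2, 4.6, 3.8
The 2 values of 5.5 occupy positions 4–5 → each gets rank 4.
Control values → pooled ranks: 5.5→4, 5.5→4, 9.6→1, 4.6→7, 8.6→2
Rank sum = 4 + 4 + 1 + 7 + 2 = 18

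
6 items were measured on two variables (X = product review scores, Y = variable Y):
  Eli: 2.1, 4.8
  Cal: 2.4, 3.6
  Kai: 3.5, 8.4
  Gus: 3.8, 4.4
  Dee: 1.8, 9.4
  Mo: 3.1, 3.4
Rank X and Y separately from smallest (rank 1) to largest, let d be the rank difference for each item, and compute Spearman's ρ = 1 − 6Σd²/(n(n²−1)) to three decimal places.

Ranks of variable 1: 2, 3, 5, 6, 1, 4
Ranks of variable 2: 4, 2, 5, 3, 6, 1
d = r₁ − r₂: -2, 1, 0, 3, -5, 3
d²: 4, 1, 0, 9, 25, 9; Σd² = 48
ρ = 1 − 6·48/(6·35) = 1 − 288/210 = -0.371

-0.371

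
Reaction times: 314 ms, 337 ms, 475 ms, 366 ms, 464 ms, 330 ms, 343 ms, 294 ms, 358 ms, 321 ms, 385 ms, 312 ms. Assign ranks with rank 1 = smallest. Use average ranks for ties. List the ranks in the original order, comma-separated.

Sorted (ascending): 294, 312, 314, 321, 330, 337, 343, 358, 366, 385, 464, 475
No ties — each value takes its position as its rank.

3, 6, 12, 9, 11, 5, 7, 1, 8, 4, 10, 2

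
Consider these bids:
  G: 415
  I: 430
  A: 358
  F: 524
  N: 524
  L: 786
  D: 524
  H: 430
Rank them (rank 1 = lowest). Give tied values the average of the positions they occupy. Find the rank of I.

3.5

Sorted (ascending): 358, 415, 430, 430, 524, 524, 524, 786
The 2 values of 430 occupy positions 3–4 → average rank (3+4)/2 = 3.5.
The 3 values of 524 occupy positions 5–7 → average rank 6.
I has value 430 → rank 3.5.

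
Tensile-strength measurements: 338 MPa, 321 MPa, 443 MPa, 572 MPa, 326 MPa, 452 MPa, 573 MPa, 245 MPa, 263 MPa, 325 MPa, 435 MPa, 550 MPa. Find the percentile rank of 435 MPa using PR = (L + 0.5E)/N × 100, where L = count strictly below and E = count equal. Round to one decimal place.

N = 12.
Strictly below 435: 6. Equal to 435: 1.
PR = (6 + 0.5·1)/12 × 100 = 54.2

54.2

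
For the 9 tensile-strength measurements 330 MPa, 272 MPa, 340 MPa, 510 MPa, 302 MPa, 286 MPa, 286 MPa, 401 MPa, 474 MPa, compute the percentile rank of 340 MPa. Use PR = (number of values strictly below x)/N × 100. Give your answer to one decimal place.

N = 9.
Strictly below 340: 5. Equal to 340: 1.
PR = 5/9 × 100 = 55.6

55.6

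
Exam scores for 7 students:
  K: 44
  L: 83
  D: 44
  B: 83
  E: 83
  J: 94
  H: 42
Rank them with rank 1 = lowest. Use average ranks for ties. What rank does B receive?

Sorted (ascending): 42, 44, 44, 83, 83, 83, 94
The 2 values of 44 occupy positions 2–3 → average rank (2+3)/2 = 2.5.
The 3 values of 83 occupy positions 4–6 → average rank 5.
B has value 83 → rank 5.

5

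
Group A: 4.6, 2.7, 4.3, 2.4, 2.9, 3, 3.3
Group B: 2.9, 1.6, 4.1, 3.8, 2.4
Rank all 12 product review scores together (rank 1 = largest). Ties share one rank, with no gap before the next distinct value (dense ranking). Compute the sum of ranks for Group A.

38

Sorted (descending): 4.6, 4.3, 4.1, 3.8, 3.3, 3, 2.9, 2.9, 2.7, 2.4, 2.4, 1.6
The 2 values of 2.9 share dense rank 7.
The 2 values of 2.4 share dense rank 9.
Remaining distinct values take the next consecutive integers.
Group A values → pooled ranks: 4.6→1, 2.7→8, 4.3→2, 2.4→9, 2.9→7, 3→6, 3.3→5
Rank sum = 1 + 8 + 2 + 9 + 7 + 6 + 5 = 38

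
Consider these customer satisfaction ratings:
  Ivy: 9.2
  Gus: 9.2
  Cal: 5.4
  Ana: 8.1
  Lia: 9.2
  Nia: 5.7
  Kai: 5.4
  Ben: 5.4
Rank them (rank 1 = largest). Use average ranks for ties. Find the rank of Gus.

Sorted (descending): 9.2, 9.2, 9.2, 8.1, 5.7, 5.4, 5.4, 5.4
The 3 values of 9.2 occupy positions 1–3 → average rank 2.
The 3 values of 5.4 occupy positions 6–8 → average rank 7.
Gus has value 9.2 → rank 2.

2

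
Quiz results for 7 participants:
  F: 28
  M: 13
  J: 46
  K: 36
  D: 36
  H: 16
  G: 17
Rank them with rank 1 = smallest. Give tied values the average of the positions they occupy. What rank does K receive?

5.5

Sorted (ascending): 13, 16, 17, 28, 36, 36, 46
The 2 values of 36 occupy positions 5–6 → average rank (5+6)/2 = 5.5.
K has value 36 → rank 5.5.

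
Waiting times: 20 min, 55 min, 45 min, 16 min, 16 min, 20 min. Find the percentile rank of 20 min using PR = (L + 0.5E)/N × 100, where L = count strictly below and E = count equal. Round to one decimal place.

N = 6.
Strictly below 20: 2. Equal to 20: 2.
PR = (2 + 0.5·2)/6 × 100 = 50.0

50.0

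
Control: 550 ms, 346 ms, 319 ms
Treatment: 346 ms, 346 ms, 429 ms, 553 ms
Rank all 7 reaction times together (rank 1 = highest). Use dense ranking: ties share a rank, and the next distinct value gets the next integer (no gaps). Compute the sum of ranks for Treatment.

12

Sorted (descending): 553, 550, 429, 346, 346, 346, 319
The 3 values of 346 share dense rank 4.
Remaining distinct values take the next consecutive integers.
Treatment values → pooled ranks: 346→4, 346→4, 429→3, 553→1
Rank sum = 4 + 4 + 3 + 1 = 12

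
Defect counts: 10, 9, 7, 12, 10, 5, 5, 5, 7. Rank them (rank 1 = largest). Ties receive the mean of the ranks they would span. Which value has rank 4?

Sorted (descending): 12, 10, 10, 9, 7, 7, 5, 5, 5
The 2 values of 10 occupy positions 2–3 → average rank (2+3)/2 = 2.5.
The 2 values of 7 occupy positions 5–6 → average rank (5+6)/2 = 5.5.
The 3 values of 5 occupy positions 7–9 → average rank 8.
Rank 4 → value 9.

9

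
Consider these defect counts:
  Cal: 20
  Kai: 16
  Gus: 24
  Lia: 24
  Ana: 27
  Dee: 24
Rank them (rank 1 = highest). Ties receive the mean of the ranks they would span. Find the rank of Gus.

Sorted (descending): 27, 24, 24, 24, 20, 16
The 3 values of 24 occupy positions 2–4 → average rank 3.
Gus has value 24 → rank 3.

3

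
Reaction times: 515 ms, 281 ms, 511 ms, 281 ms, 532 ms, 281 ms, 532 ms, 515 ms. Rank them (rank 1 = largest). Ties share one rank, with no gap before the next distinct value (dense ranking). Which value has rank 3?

511

Sorted (descending): 532, 532, 515, 515, 511, 281, 281, 281
The 2 values of 532 share dense rank 1.
The 2 values of 515 share dense rank 2.
The 3 values of 281 share dense rank 4.
Remaining distinct values take the next consecutive integers.
Rank 3 → value 511.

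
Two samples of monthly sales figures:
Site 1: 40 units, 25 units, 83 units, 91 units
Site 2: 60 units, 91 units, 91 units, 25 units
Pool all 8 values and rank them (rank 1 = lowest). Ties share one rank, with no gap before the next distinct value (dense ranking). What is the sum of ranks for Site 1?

12

Sorted (ascending): 25, 25, 40, 60, 83, 91, 91, 91
The 2 values of 25 share dense rank 1.
The 3 values of 91 share dense rank 5.
Remaining distinct values take the next consecutive integers.
Site 1 values → pooled ranks: 40→2, 25→1, 83→4, 91→5
Rank sum = 2 + 1 + 4 + 5 = 12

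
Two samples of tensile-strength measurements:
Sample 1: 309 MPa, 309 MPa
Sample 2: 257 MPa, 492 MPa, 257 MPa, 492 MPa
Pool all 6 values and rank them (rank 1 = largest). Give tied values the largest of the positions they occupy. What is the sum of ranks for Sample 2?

Sorted (descending): 492, 492, 309, 309, 257, 257
The 2 values of 492 occupy positions 1–2 → each gets rank 2.
The 2 values of 309 occupy positions 3–4 → each gets rank 4.
The 2 values of 257 occupy positions 5–6 → each gets rank 6.
Sample 2 values → pooled ranks: 257→6, 492→2, 257→6, 492→2
Rank sum = 6 + 2 + 6 + 2 = 16

16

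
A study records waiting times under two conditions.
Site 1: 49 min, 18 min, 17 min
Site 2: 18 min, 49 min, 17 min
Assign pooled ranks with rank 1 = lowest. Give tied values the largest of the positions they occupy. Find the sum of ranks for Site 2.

12

Sorted (ascending): 17, 17, 18, 18, 49, 49
The 2 values of 17 occupy positions 1–2 → each gets rank 2.
The 2 values of 18 occupy positions 3–4 → each gets rank 4.
The 2 values of 49 occupy positions 5–6 → each gets rank 6.
Site 2 values → pooled ranks: 18→4, 49→6, 17→2
Rank sum = 4 + 6 + 2 = 12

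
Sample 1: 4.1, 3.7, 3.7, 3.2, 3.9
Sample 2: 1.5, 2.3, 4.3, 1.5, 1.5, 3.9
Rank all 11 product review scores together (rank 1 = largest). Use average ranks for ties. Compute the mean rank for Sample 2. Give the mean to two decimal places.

7.08

Sorted (descending): 4.3, 4.1, 3.9, 3.9, 3.7, 3.7, 3.2, 2.3, 1.5, 1.5, 1.5
The 2 values of 3.9 occupy positions 3–4 → average rank (3+4)/2 = 3.5.
The 2 values of 3.7 occupy positions 5–6 → average rank (5+6)/2 = 5.5.
The 3 values of 1.5 occupy positions 9–11 → average rank 10.
Sample 2 values → pooled ranks: 1.5→10, 2.3→8, 4.3→1, 1.5→10, 1.5→10, 3.9→3.5
Mean rank = (10 + 8 + 1 + 10 + 10 + 3.5) / 6 = 7.08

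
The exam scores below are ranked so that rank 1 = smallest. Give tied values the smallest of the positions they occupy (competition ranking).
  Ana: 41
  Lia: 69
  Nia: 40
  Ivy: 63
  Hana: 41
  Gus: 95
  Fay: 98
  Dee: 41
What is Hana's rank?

2

Sorted (ascending): 40, 41, 41, 41, 63, 69, 95, 98
The 3 values of 41 occupy positions 2–4 → each gets rank 2.
Hana has value 41 → rank 2.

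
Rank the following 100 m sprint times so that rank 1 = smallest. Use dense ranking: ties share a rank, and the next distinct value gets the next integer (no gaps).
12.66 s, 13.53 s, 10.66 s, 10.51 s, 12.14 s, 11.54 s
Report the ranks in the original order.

Sorted (ascending): 10.51, 10.66, 11.54, 12.14, 12.66, 13.53
No ties — each value takes its position as its rank.

5, 6, 2, 1, 4, 3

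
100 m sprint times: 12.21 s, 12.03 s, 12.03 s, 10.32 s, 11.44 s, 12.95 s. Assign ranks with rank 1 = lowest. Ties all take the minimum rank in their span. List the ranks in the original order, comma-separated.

5, 3, 3, 1, 2, 6

Sorted (ascending): 10.32, 11.44, 12.03, 12.03, 12.21, 12.95
The 2 values of 12.03 occupy positions 3–4 → each gets rank 3.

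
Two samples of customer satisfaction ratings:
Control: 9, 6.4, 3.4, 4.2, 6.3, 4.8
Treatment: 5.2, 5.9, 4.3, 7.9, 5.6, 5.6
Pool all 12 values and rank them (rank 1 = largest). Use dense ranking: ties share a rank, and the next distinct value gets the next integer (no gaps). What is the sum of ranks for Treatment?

35

Sorted (descending): 9, 7.9, 6.4, 6.3, 5.9, 5.6, 5.6, 5.2, 4.8, 4.3, 4.2, 3.4
The 2 values of 5.6 share dense rank 6.
Remaining distinct values take the next consecutive integers.
Treatment values → pooled ranks: 5.2→7, 5.9→5, 4.3→9, 7.9→2, 5.6→6, 5.6→6
Rank sum = 7 + 5 + 9 + 2 + 6 + 6 = 35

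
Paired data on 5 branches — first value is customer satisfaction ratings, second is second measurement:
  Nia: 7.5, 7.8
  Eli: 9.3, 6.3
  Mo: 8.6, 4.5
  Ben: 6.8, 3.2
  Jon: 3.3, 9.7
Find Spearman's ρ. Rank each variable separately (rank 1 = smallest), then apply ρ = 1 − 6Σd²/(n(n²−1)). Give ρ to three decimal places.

-0.300

Ranks of variable 1: 3, 5, 4, 2, 1
Ranks of variable 2: 4, 3, 2, 1, 5
d = r₁ − r₂: -1, 2, 2, 1, -4
d²: 1, 4, 4, 1, 16; Σd² = 26
ρ = 1 − 6·26/(5·24) = 1 − 156/120 = -0.300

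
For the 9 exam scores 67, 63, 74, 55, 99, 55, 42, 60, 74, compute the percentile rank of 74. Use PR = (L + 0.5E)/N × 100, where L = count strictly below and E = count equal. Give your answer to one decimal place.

77.8

N = 9.
Strictly below 74: 6. Equal to 74: 2.
PR = (6 + 0.5·2)/9 × 100 = 77.8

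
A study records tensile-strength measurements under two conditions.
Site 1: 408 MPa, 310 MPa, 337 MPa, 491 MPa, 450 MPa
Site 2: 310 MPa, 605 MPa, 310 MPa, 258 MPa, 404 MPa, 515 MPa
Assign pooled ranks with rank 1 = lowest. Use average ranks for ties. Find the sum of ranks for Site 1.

32

Sorted (ascending): 258, 310, 310, 310, 337, 404, 408, 450, 491, 515, 605
The 3 values of 310 occupy positions 2–4 → average rank 3.
Site 1 values → pooled ranks: 408→7, 310→3, 337→5, 491→9, 450→8
Rank sum = 7 + 3 + 5 + 9 + 8 = 32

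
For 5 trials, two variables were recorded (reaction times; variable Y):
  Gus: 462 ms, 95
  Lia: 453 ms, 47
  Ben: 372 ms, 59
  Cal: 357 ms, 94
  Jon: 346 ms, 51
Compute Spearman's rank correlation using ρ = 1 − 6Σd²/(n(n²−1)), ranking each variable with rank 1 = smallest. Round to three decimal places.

0.300

Ranks of variable 1: 5, 4, 3, 2, 1
Ranks of variable 2: 5, 1, 3, 4, 2
d = r₁ − r₂: 0, 3, 0, -2, -1
d²: 0, 9, 0, 4, 1; Σd² = 14
ρ = 1 − 6·14/(5·24) = 1 − 84/120 = 0.300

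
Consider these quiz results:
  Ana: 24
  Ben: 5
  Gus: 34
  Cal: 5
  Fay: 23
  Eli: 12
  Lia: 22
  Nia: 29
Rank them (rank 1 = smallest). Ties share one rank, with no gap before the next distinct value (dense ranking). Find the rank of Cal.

Sorted (ascending): 5, 5, 12, 22, 23, 24, 29, 34
The 2 values of 5 share dense rank 1.
Remaining distinct values take the next consecutive integers.
Cal has value 5 → rank 1.

1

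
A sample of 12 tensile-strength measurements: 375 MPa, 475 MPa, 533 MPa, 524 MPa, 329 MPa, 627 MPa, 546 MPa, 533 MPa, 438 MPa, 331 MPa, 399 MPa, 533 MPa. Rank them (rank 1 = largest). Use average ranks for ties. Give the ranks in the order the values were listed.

Sorted (descending): 627, 546, 533, 533, 533, 524, 475, 438, 399, 375, 331, 329
The 3 values of 533 occupy positions 3–5 → average rank 4.

10, 7, 4, 6, 12, 1, 2, 4, 8, 11, 9, 4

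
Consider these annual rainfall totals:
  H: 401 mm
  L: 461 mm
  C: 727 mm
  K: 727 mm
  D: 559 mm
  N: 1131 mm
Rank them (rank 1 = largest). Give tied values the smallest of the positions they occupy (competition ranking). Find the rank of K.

Sorted (descending): 1131, 727, 727, 559, 461, 401
The 2 values of 727 occupy positions 2–3 → each gets rank 2.
K has value 727 mm → rank 2.

2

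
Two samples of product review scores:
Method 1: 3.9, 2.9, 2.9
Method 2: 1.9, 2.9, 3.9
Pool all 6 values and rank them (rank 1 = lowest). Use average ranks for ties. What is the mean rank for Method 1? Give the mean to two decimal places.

Sorted (ascending): 1.9, 2.9, 2.9, 2.9, 3.9, 3.9
The 3 values of 2.9 occupy positions 2–4 → average rank 3.
The 2 values of 3.9 occupy positions 5–6 → average rank (5+6)/2 = 5.5.
Method 1 values → pooled ranks: 3.9→5.5, 2.9→3, 2.9→3
Mean rank = (5.5 + 3 + 3) / 3 = 3.83

3.83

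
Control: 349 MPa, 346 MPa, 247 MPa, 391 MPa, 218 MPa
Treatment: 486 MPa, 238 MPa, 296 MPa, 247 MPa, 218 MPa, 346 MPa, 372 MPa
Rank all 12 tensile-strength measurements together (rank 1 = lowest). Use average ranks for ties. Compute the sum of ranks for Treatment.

44.5

Sorted (ascending): 218, 218, 238, 247, 247, 296, 346, 346, 349, 372, 391, 486
The 2 values of 218 occupy positions 1–2 → average rank (1+2)/2 = 1.5.
The 2 values of 247 occupy positions 4–5 → average rank (4+5)/2 = 4.5.
The 2 values of 346 occupy positions 7–8 → average rank (7+8)/2 = 7.5.
Treatment values → pooled ranks: 486→12, 238→3, 296→6, 247→4.5, 218→1.5, 346→7.5, 372→10
Rank sum = 12 + 3 + 6 + 4.5 + 1.5 + 7.5 + 10 = 44.5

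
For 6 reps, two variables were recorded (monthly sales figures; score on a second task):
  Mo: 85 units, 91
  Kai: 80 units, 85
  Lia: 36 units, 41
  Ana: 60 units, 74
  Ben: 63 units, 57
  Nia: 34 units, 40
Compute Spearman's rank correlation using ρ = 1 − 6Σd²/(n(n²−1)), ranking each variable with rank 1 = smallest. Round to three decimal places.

0.943

Ranks of variable 1: 6, 5, 2, 3, 4, 1
Ranks of variable 2: 6, 5, 2, 4, 3, 1
d = r₁ − r₂: 0, 0, 0, -1, 1, 0
d²: 0, 0, 0, 1, 1, 0; Σd² = 2
ρ = 1 − 6·2/(6·35) = 1 − 12/210 = 0.943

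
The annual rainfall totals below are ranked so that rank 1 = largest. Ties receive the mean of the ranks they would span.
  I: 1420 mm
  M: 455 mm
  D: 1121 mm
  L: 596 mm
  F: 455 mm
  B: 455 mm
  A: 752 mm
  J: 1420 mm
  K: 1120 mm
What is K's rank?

4

Sorted (descending): 1420, 1420, 1121, 1120, 752, 596, 455, 455, 455
The 2 values of 1420 occupy positions 1–2 → average rank (1+2)/2 = 1.5.
The 3 values of 455 occupy positions 7–9 → average rank 8.
K has value 1120 mm → rank 4.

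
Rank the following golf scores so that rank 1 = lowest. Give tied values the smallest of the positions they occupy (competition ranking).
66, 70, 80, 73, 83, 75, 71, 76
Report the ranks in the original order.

1, 2, 7, 4, 8, 5, 3, 6

Sorted (ascending): 66, 70, 71, 73, 75, 76, 80, 83
No ties — each value takes its position as its rank.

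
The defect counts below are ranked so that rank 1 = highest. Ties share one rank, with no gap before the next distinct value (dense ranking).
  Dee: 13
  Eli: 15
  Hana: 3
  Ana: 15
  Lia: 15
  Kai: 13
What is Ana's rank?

Sorted (descending): 15, 15, 15, 13, 13, 3
The 3 values of 15 share dense rank 1.
The 2 values of 13 share dense rank 2.
Remaining distinct values take the next consecutive integers.
Ana has value 15 → rank 1.

1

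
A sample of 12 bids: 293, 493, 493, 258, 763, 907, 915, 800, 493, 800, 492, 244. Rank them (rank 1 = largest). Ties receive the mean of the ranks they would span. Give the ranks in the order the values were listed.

10, 7, 7, 11, 5, 2, 1, 3.5, 7, 3.5, 9, 12

Sorted (descending): 915, 907, 800, 800, 763, 493, 493, 493, 492, 293, 258, 244
The 2 values of 800 occupy positions 3–4 → average rank (3+4)/2 = 3.5.
The 3 values of 493 occupy positions 6–8 → average rank 7.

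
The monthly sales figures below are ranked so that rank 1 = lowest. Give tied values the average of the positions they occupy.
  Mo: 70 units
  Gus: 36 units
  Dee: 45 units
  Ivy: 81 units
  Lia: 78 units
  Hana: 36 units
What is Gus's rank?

Sorted (ascending): 36, 36, 45, 70, 78, 81
The 2 values of 36 occupy positions 1–2 → average rank (1+2)/2 = 1.5.
Gus has value 36 units → rank 1.5.

1.5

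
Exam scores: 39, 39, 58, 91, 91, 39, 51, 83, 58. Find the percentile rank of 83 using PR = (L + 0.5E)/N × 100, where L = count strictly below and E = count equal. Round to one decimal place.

72.2

N = 9.
Strictly below 83: 6. Equal to 83: 1.
PR = (6 + 0.5·1)/9 × 100 = 72.2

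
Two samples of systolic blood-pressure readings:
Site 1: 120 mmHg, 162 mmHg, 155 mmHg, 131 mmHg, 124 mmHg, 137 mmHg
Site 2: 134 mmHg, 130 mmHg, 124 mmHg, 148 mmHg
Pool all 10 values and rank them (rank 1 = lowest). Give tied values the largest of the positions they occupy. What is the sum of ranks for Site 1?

Sorted (ascending): 120, 124, 124, 130, 131, 134, 137, 148, 155, 162
The 2 values of 124 occupy positions 2–3 → each gets rank 3.
Site 1 values → pooled ranks: 120→1, 162→10, 155→9, 131→5, 124→3, 137→7
Rank sum = 1 + 10 + 9 + 5 + 3 + 7 = 35

35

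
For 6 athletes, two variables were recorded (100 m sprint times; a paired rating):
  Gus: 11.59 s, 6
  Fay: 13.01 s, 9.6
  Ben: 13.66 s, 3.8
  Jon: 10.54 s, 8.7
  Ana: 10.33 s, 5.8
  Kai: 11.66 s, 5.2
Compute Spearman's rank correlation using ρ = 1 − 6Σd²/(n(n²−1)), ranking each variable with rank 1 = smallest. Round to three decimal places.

-0.257

Ranks of variable 1: 3, 5, 6, 2, 1, 4
Ranks of variable 2: 4, 6, 1, 5, 3, 2
d = r₁ − r₂: -1, -1, 5, -3, -2, 2
d²: 1, 1, 25, 9, 4, 4; Σd² = 44
ρ = 1 − 6·44/(6·35) = 1 − 264/210 = -0.257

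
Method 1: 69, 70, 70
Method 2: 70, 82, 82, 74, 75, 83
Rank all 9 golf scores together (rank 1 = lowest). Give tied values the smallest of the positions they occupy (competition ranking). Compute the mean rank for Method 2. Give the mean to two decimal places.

6.00

Sorted (ascending): 69, 70, 70, 70, 74, 75, 82, 82, 83
The 3 values of 70 occupy positions 2–4 → each gets rank 2.
The 2 values of 82 occupy positions 7–8 → each gets rank 7.
Method 2 values → pooled ranks: 70→2, 82→7, 82→7, 74→5, 75→6, 83→9
Mean rank = (2 + 7 + 7 + 5 + 6 + 9) / 6 = 6.00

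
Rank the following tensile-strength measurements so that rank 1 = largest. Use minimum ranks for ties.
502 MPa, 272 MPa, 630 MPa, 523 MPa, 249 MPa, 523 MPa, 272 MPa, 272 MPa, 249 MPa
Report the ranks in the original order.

4, 5, 1, 2, 8, 2, 5, 5, 8

Sorted (descending): 630, 523, 523, 502, 272, 272, 272, 249, 249
The 2 values of 523 occupy positions 2–3 → each gets rank 2.
The 3 values of 272 occupy positions 5–7 → each gets rank 5.
The 2 values of 249 occupy positions 8–9 → each gets rank 8.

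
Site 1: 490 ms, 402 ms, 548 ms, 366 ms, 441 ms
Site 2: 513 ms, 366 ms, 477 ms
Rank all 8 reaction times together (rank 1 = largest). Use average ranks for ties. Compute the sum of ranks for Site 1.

Sorted (descending): 548, 513, 490, 477, 441, 402, 366, 366
The 2 values of 366 occupy positions 7–8 → average rank (7+8)/2 = 7.5.
Site 1 values → pooled ranks: 490→3, 402→6, 548→1, 366→7.5, 441→5
Rank sum = 3 + 6 + 1 + 7.5 + 5 = 22.5

22.5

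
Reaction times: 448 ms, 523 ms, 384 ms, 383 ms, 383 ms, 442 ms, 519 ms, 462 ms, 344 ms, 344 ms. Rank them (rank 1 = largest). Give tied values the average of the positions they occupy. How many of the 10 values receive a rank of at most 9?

8

Sorted (descending): 523, 519, 462, 448, 442, 384, 383, 383, 344, 344
The 2 values of 383 occupy positions 7–8 → average rank (7+8)/2 = 7.5.
The 2 values of 344 occupy positions 9–10 → average rank (9+10)/2 = 9.5.
Ranks ≤ 9: {1, 2, 3, 4, 5, 6, 7.5, 7.5} → 8 values.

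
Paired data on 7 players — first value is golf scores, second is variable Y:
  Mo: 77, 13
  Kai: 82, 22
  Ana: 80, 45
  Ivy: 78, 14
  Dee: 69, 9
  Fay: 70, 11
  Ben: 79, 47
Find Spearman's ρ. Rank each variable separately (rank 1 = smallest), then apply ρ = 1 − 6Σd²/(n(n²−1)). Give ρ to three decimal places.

0.857

Ranks of variable 1: 3, 7, 6, 4, 1, 2, 5
Ranks of variable 2: 3, 5, 6, 4, 1, 2, 7
d = r₁ − r₂: 0, 2, 0, 0, 0, 0, -2
d²: 0, 4, 0, 0, 0, 0, 4; Σd² = 8
ρ = 1 − 6·8/(7·48) = 1 − 48/336 = 0.857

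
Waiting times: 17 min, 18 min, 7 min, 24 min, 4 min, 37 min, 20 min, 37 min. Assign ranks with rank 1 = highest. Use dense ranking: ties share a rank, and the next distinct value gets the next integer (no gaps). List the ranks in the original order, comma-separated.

5, 4, 6, 2, 7, 1, 3, 1

Sorted (descending): 37, 37, 24, 20, 18, 17, 7, 4
The 2 values of 37 share dense rank 1.
Remaining distinct values take the next consecutive integers.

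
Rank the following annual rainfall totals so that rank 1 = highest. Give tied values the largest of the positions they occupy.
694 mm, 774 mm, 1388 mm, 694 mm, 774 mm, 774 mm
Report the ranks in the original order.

Sorted (descending): 1388, 774, 774, 774, 694, 694
The 3 values of 774 occupy positions 2–4 → each gets rank 4.
The 2 values of 694 occupy positions 5–6 → each gets rank 6.

6, 4, 1, 6, 4, 4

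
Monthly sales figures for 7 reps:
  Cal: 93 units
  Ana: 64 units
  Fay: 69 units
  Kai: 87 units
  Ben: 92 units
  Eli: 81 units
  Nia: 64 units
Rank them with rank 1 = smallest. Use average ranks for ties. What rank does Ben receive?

Sorted (ascending): 64, 64, 69, 81, 87, 92, 93
The 2 values of 64 occupy positions 1–2 → average rank (1+2)/2 = 1.5.
Ben has value 92 units → rank 6.

6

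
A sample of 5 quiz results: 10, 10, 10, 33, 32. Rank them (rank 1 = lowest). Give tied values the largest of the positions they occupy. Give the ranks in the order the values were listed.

3, 3, 3, 5, 4

Sorted (ascending): 10, 10, 10, 32, 33
The 3 values of 10 occupy positions 1–3 → each gets rank 3.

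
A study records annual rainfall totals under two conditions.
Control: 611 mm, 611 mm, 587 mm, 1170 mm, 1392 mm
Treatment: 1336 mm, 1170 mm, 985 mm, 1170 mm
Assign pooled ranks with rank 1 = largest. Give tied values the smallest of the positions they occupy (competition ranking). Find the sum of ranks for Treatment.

14

Sorted (descending): 1392, 1336, 1170, 1170, 1170, 985, 611, 611, 587
The 3 values of 1170 occupy positions 3–5 → each gets rank 3.
The 2 values of 611 occupy positions 7–8 → each gets rank 7.
Treatment values → pooled ranks: 1336→2, 1170→3, 985→6, 1170→3
Rank sum = 2 + 3 + 6 + 3 = 14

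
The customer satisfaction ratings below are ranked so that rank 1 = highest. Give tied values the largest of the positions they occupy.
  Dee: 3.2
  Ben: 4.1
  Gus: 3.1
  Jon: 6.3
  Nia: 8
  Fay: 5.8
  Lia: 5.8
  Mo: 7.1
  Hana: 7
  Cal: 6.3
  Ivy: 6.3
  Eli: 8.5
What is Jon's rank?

7

Sorted (descending): 8.5, 8, 7.1, 7, 6.3, 6.3, 6.3, 5.8, 5.8, 4.1, 3.2, 3.1
The 3 values of 6.3 occupy positions 5–7 → each gets rank 7.
The 2 values of 5.8 occupy positions 8–9 → each gets rank 9.
Jon has value 6.3 → rank 7.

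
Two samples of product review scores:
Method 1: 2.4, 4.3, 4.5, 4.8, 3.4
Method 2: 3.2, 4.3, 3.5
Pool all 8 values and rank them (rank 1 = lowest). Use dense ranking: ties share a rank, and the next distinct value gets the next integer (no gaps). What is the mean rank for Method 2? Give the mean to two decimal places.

3.67

Sorted (ascending): 2.4, 3.2, 3.4, 3.5, 4.3, 4.3, 4.5, 4.8
The 2 values of 4.3 share dense rank 5.
Remaining distinct values take the next consecutive integers.
Method 2 values → pooled ranks: 3.2→2, 4.3→5, 3.5→4
Mean rank = (2 + 5 + 4) / 3 = 3.67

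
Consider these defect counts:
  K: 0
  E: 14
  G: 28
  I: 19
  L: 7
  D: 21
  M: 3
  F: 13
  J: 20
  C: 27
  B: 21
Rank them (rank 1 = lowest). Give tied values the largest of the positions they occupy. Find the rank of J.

7

Sorted (ascending): 0, 3, 7, 13, 14, 19, 20, 21, 21, 27, 28
The 2 values of 21 occupy positions 8–9 → each gets rank 9.
J has value 20 → rank 7.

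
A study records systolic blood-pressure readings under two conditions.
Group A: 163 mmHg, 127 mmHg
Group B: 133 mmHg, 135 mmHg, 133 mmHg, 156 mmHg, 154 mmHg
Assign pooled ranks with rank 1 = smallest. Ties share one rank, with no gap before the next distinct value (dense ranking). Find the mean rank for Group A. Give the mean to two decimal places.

3.50

Sorted (ascending): 127, 133, 133, 135, 154, 156, 163
The 2 values of 133 share dense rank 2.
Remaining distinct values take the next consecutive integers.
Group A values → pooled ranks: 163→6, 127→1
Mean rank = (6 + 1) / 2 = 3.50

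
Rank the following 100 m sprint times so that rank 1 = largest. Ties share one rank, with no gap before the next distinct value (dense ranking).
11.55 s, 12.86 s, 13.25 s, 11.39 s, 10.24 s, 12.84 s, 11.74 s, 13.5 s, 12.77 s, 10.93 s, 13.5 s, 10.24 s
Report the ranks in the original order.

Sorted (descending): 13.5, 13.5, 13.25, 12.86, 12.84, 12.77, 11.74, 11.55, 11.39, 10.93, 10.24, 10.24
The 2 values of 13.5 share dense rank 1.
The 2 values of 10.24 share dense rank 10.
Remaining distinct values take the next consecutive integers.

7, 3, 2, 8, 10, 4, 6, 1, 5, 9, 1, 10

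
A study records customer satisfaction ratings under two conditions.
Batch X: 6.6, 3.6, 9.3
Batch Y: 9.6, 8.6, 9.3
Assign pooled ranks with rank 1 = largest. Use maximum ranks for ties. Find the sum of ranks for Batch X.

14

Sorted (descending): 9.6, 9.3, 9.3, 8.6, 6.6, 3.6
The 2 values of 9.3 occupy positions 2–3 → each gets rank 3.
Batch X values → pooled ranks: 6.6→5, 3.6→6, 9.3→3
Rank sum = 5 + 6 + 3 = 14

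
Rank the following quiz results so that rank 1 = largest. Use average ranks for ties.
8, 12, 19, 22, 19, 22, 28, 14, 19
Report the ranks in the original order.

Sorted (descending): 28, 22, 22, 19, 19, 19, 14, 12, 8
The 2 values of 22 occupy positions 2–3 → average rank (2+3)/2 = 2.5.
The 3 values of 19 occupy positions 4–6 → average rank 5.

9, 8, 5, 2.5, 5, 2.5, 1, 7, 5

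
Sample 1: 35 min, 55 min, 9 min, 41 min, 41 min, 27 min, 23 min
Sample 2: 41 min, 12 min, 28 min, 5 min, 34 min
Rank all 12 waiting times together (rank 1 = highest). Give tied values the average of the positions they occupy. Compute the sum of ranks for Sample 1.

Sorted (descending): 55, 41, 41, 41, 35, 34, 28, 27, 23, 12, 9, 5
The 3 values of 41 occupy positions 2–4 → average rank 3.
Sample 1 values → pooled ranks: 35→5, 55→1, 9→11, 41→3, 41→3, 27→8, 23→9
Rank sum = 5 + 1 + 11 + 3 + 3 + 8 + 9 = 40

40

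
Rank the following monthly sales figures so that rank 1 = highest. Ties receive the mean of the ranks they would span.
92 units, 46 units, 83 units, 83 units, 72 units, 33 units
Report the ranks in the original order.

1, 5, 2.5, 2.5, 4, 6

Sorted (descending): 92, 83, 83, 72, 46, 33
The 2 values of 83 occupy positions 2–3 → average rank (2+3)/2 = 2.5.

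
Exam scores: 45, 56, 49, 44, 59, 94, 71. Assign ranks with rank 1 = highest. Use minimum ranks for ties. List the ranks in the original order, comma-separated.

6, 4, 5, 7, 3, 1, 2

Sorted (descending): 94, 71, 59, 56, 49, 45, 44
No ties — each value takes its position as its rank.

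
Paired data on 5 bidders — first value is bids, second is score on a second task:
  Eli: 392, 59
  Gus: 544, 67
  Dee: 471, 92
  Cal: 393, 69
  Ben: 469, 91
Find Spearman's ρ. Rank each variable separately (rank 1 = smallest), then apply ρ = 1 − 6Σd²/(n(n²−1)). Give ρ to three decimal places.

Ranks of variable 1: 1, 5, 4, 2, 3
Ranks of variable 2: 1, 2, 5, 3, 4
d = r₁ − r₂: 0, 3, -1, -1, -1
d²: 0, 9, 1, 1, 1; Σd² = 12
ρ = 1 − 6·12/(5·24) = 1 − 72/120 = 0.400

0.400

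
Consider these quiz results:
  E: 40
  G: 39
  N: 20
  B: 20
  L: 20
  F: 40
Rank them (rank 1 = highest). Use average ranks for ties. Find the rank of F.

Sorted (descending): 40, 40, 39, 20, 20, 20
The 2 values of 40 occupy positions 1–2 → average rank (1+2)/2 = 1.5.
The 3 values of 20 occupy positions 4–6 → average rank 5.
F has value 40 → rank 1.5.

1.5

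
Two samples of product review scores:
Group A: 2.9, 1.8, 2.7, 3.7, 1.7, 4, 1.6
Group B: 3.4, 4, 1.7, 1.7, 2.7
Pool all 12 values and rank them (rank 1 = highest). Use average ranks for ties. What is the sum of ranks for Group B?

32

Sorted (descending): 4, 4, 3.7, 3.4, 2.9, 2.7, 2.7, 1.8, 1.7, 1.7, 1.7, 1.6
The 2 values of 4 occupy positions 1–2 → average rank (1+2)/2 = 1.5.
The 2 values of 2.7 occupy positions 6–7 → average rank (6+7)/2 = 6.5.
The 3 values of 1.7 occupy positions 9–11 → average rank 10.
Group B values → pooled ranks: 3.4→4, 4→1.5, 1.7→10, 1.7→10, 2.7→6.5
Rank sum = 4 + 1.5 + 10 + 10 + 6.5 = 32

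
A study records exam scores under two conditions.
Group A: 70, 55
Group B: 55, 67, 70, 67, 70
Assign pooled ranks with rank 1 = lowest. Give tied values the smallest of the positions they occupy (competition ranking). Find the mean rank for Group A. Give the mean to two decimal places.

Sorted (ascending): 55, 55, 67, 67, 70, 70, 70
The 2 values of 55 occupy positions 1–2 → each gets rank 1.
The 2 values of 67 occupy positions 3–4 → each gets rank 3.
The 3 values of 70 occupy positions 5–7 → each gets rank 5.
Group A values → pooled ranks: 70→5, 55→1
Mean rank = (5 + 1) / 2 = 3.00

3.00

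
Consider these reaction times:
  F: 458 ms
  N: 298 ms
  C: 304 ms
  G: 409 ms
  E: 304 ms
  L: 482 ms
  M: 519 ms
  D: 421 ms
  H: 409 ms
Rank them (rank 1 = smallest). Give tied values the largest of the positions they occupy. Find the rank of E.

Sorted (ascending): 298, 304, 304, 409, 409, 421, 458, 482, 519
The 2 values of 304 occupy positions 2–3 → each gets rank 3.
The 2 values of 409 occupy positions 4–5 → each gets rank 5.
E has value 304 ms → rank 3.

3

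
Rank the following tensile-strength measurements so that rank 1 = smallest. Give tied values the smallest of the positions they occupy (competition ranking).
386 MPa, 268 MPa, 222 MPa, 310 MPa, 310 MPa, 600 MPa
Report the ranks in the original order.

Sorted (ascending): 222, 268, 310, 310, 386, 600
The 2 values of 310 occupy positions 3–4 → each gets rank 3.

5, 2, 1, 3, 3, 6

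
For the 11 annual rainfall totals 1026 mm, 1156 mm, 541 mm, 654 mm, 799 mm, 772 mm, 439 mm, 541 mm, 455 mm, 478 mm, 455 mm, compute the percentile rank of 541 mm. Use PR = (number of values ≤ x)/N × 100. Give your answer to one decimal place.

N = 11.
Strictly below 541: 4. Equal to 541: 2.
PR = 6/11 × 100 = 54.5

54.5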